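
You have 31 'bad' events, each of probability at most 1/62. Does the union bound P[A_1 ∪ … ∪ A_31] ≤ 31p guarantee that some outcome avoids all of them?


Union bound: P[∪_{i=1}^{31} A_i] ≤ Σ_i P[A_i] ≤ 31·p = 31·(1/62) = 1/2.
Numerically: 1/2 ≈ 0.5000000.
Is 1/2 < 1? YES.
Since P[∪ A_i] ≤ 1/2 < 1, the complement has P[∩ A_i^c] ≥ 1 − 1/2 = 1/2 > 0, so some outcome avoids every A_i.

31·p = 1/2 ≈ 0.5000000; existence CERTIFIED by the union bound.


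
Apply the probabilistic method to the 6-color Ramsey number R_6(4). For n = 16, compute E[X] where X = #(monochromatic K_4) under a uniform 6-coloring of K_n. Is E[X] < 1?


E[X] = C(16, 4) · 6^{1 − 6} = 1820 · 6^{−5} = 1820/7776.
As a reduced fraction: E[X] = 455/1944 ≈ 0.2340535.
Is E[X] < 1? YES.
Since E[X] < 1, there exists a 6-coloring of K_{16} with no monochromatic K_4; hence R_6(4) > 16.

E[X] = 455/1944 ≈ 0.2340535; E[X] < 1, so R_6(4) > 16.


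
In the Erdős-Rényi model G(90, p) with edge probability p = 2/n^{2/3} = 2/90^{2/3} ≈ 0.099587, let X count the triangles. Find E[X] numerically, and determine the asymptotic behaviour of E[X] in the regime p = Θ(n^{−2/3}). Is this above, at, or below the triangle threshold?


Number of potential triangles: C(90, 3) = 117480.
Each occurs with probability p³ ≈ (0.099587)³ ≈ 9.8765432e-04.
By linearity: E[X] = C(90, 3)·p³ ≈ 117480 · 9.8765432e-04 ≈ 116.02963.
Since α = 2/3 < 1, p = c/n^{2/3} ≫ 1/n is above the triangle threshold p ~ 1/n. Asymptotically E[X] ~ (c³/6)·n^{3(1−α)} = (2³/6)·n^{1} → ∞; triangles are abundant w.h.p.

E[X] ≈ 116.02963; in regime p = Θ(1/n^{2/3}) E[X] diverges (above the triangle threshold p ~ 1/n).


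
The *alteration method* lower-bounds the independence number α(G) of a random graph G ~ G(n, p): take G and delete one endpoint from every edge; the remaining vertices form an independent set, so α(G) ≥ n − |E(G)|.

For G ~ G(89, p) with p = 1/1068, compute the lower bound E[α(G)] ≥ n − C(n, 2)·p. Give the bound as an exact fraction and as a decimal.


E[|E(G)|] = C(89, 2)·p = 3916 · (1/1068) = 11/3.
E[α(G)] ≥ n − E[|E(G)|] = 89 − 11/3 = 256/3.
Numerically: ≈ 85.3333.
(This is only a lower bound; the true E[α(G)] may be larger.)

E[α(G)] ≥ 256/3 ≈ 85.3333.


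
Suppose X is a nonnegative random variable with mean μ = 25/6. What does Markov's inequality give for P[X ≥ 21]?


μ = E[X] = 25/6, a = 21.
Markov: P[X ≥ 21] ≤ μ/a = (25/6)/21 = 25/126.
Numerically: ≈ 0.198413.
(Since a = 21 > μ = 4.166667, the bound 25/126 is < 1 and informative.)

P[X ≥ 21] ≤ 25/126 ≈ 0.198413.


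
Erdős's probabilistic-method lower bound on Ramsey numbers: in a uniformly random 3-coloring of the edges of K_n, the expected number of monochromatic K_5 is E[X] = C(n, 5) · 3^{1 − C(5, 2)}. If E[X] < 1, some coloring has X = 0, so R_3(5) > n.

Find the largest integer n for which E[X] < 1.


We need C(n, 5) · 3^{1 − 10} < 1, i.e. C(n, 5) < 3^{10 − 1} = 19683.
Check values of n near the boundary:
  n = 19: C(19, 5) = 11628; 11628 < 19683? YES
  n = 20: C(20, 5) = 15504; 15504 < 19683? YES
  n = 21: C(21, 5) = 20349; 20349 < 19683? NO
  n = 22: C(22, 5) = 26334; 26334 < 19683? NO
The largest n with C(n, 5) < 19683 is n = 20 (where E[X] = 5168/6561 ≈ 0.7877). Hence R_3(5) > 20, i.e. R_3(5) ≥ 21.

Largest n = 20; hence R_3(5) > 20.


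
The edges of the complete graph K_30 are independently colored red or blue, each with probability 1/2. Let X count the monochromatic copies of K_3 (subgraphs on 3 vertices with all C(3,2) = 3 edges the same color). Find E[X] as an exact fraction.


Let X = Σ_S X_S over the C(30, 3) = 4060 subsets S of size 3, where X_S = 1 if the K_3 on S is monochromatic.
For a fixed S, the K_3 on S has C(3, 2) = 3 edges. P[all 3 edges red] = (1/2)^3, and likewise for blue, so P[monochromatic] = 2·(1/2)^3 = 2^{1 − 3} = 1/4.
By linearity of expectation: E[X] = C(30, 3) · 2^{1 − 3} = 4060 · 1/4 = 1015.
Numerically: E[X] ≈ 1015.00000.

E[X] = C(30,3)·2^(1−C(3,2)) = 1015 ≈ 1015.00000.


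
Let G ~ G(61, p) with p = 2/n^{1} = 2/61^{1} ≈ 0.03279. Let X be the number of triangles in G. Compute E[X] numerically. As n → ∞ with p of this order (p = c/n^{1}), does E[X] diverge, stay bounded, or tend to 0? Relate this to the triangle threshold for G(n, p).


Number of potential triangles: C(61, 3) = 35990.
Each occurs with probability p³ ≈ (0.03279)³ ≈ 3.524524e-05.
By linearity: E[X] = C(61, 3)·p³ ≈ 35990 · 3.524524e-05 ≈ 1.2685.
Here α = 1, so p = 2/n is exactly at the triangle threshold p ~ 1/n. Asymptotically E[X] → c³/6 = 2³/6 = 4/3 ≈ 1.3333, a bounded constant. In this regime the triangle count is asymptotically Poisson(c³/6).

E[X] ≈ 1.2685; in regime p = Θ(1/n^{1}) E[X] stays bounded (at the triangle threshold p ~ 1/n).


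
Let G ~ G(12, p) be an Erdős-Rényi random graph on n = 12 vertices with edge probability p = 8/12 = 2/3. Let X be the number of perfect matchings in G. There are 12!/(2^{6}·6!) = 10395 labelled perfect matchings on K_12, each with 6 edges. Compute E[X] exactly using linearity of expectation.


K_12 has 12!/(2^{6}·6!) = 10395 labelled perfect matchings.
For each such perfect matching H, let X_H = 1 if all 6 edges of H are present in G. Then P[X_H = 1] = p^{6} = (2/3)^{6} = 64/729.
By linearity of expectation: E[X] = Σ_H E[X_H] = 10395 · p^{6} = 10395 · 64/729 = 24640/27.
Numerically: E[X] ≈ 913.

E[X] = 10395 · (2/3)^{6} = 24640/27 ≈ 913.


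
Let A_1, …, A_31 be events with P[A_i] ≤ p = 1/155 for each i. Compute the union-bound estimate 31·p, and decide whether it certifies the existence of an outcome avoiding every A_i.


Union bound: P[∪_{i=1}^{31} A_i] ≤ Σ_i P[A_i] ≤ 31·p = 31·(1/155) = 1/5.
Numerically: 1/5 ≈ 0.200.
Is 1/5 < 1? YES.
Since P[∪ A_i] ≤ 1/5 < 1, the complement has P[∩ A_i^c] ≥ 1 − 1/5 = 4/5 > 0, so some outcome avoids every A_i.

31·p = 1/5 ≈ 0.200; existence CERTIFIED by the union bound.


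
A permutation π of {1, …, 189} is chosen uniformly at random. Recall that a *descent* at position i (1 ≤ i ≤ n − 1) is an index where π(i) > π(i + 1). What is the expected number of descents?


Write X = Σ X_I over i = 1, …, 188, with X_I the indicator of one descent.
There are 188 indicators.
For each fixed i, the pair (π(i), π(i+1)) is a uniformly random ordered pair of distinct values from {1, …, 189}; by symmetry P[π(i) > π(i+1)] = 1/2.
By linearity: E[X] = 188 · (1/2) = (189 − 1) · (1/2) = 94 ≈ 94.000000.

E[X] = 94 = 94.000000.


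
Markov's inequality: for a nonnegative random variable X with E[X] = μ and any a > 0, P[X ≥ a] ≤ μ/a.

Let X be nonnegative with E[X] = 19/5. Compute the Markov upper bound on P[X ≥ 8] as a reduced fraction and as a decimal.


μ = E[X] = 19/5, a = 8.
Markov: P[X ≥ 8] ≤ μ/a = (19/5)/8 = 19/40.
Numerically: ≈ 0.475.
(Since a = 8 > μ = 3.800, the bound 19/40 is < 1 and informative.)

P[X ≥ 8] ≤ 19/40 ≈ 0.475.


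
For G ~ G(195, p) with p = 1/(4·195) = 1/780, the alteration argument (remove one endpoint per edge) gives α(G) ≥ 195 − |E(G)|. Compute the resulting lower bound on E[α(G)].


E[|E(G)|] = C(195, 2)·p = 18915 · (1/780) = 97/4.
E[α(G)] ≥ n − E[|E(G)|] = 195 − 97/4 = 683/4.
Numerically: ≈ 170.750000.
(This is only a lower bound; the true E[α(G)] may be larger.)

E[α(G)] ≥ 683/4 ≈ 170.750000.


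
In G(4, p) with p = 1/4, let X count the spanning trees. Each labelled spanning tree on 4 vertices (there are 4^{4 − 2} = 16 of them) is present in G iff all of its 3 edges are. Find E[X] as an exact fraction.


K_4 has 4^{4 − 2} = 16 labelled spanning trees.
For each such spanning tree H, let X_H = 1 if all 3 edges of H are present in G. Then P[X_H = 1] = p^{3} = (1/4)^{3} = 1/64.
Summing the indicators: E[X] = Σ_H E[X_H] = 16 · p^{3} = 16 · 1/64 = 1/4.
Numerically: E[X] ≈ 0.25.

E[X] = 16 · (1/4)^{3} = 1/4 ≈ 0.25.


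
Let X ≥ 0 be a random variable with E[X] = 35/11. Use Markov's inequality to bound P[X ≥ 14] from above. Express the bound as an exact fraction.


μ = E[X] = 35/11, a = 14.
Markov: P[X ≥ 14] ≤ μ/a = (35/11)/14 = 5/22.
Numerically: ≈ 0.2273.
(Since a = 14 > μ = 3.1818, the bound 5/22 is < 1 and informative.)

P[X ≥ 14] ≤ 5/22 ≈ 0.2273.


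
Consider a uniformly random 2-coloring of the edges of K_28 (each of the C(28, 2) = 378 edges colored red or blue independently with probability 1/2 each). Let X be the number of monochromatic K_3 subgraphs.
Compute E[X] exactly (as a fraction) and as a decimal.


Let X = Σ_S X_S over the C(28, 3) = 3276 subsets S of size 3, where X_S = 1 if the K_3 on S is monochromatic.
For a fixed S, the K_3 on S has C(3, 2) = 3 edges. P[all 3 edges red] = (1/2)^3, and likewise for blue, so P[monochromatic] = 2·(1/2)^3 = 2^{1 − 3} = 1/4.
Summing: E[X] = C(28, 3) · 2^{1 − 3} = 3276 · 1/4 = 819.
Numerically: E[X] ≈ 819.000.

E[X] = C(28,3)·2^(1−C(3,2)) = 819 ≈ 819.000.


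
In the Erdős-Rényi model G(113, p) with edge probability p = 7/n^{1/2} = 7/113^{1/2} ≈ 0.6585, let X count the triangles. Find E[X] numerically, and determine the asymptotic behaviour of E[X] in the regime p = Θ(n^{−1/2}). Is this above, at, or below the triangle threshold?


Number of potential triangles: C(113, 3) = 234136.
Each occurs with probability p³ ≈ (0.6585)³ ≈ 2.8554625e-01.
By linearity: E[X] = C(113, 3)·p³ ≈ 234136 · 2.8554625e-01 ≈ 66856.65583.
Since α = 1/2 < 1, p = c/n^{1/2} ≫ 1/n is above the triangle threshold p ~ 1/n. Asymptotically E[X] ~ (c³/6)·n^{3(1−α)} = (7³/6)·n^{1.5} → ∞; triangles are abundant w.h.p.

E[X] ≈ 66856.65583; in regime p = Θ(1/n^{1/2}) E[X] diverges (above the triangle threshold p ~ 1/n).


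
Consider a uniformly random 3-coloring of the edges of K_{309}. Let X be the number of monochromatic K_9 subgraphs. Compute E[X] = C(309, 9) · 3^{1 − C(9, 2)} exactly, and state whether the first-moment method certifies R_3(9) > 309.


E[X] = C(309, 9) · 3^{1 − 36} = 62920976643980686 · 3^{−35} = 62920976643980686/50031545098999707.
As a reduced fraction: E[X] = 62920976643980686/50031545098999707 ≈ 1.2576261.
Is E[X] < 1? NO.
Since E[X] ≥ 1, the first-moment bound is inconclusive at n = 309; it does NOT by itself certify R_3(9) > 309.

E[X] = 62920976643980686/50031545098999707 ≈ 1.2576261; E[X] ≥ 1; first-moment method inconclusive here.


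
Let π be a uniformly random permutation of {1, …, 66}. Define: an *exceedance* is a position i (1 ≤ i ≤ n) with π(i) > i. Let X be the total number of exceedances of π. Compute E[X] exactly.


Write X = Σ_{i=1}^{66} X_i, where X_i = 1_{π(i) > i}.
For each fixed i, π(i) is uniform over {1, …, 66} (marginal of a uniform permutation), so P[π(i) > i] = (n − i)/n. Summing: Σ_{i=1}^{66} (n − i)/n = (0 + 1 + … + 65)/66 = 66(66 − 1)/(2·66) = (66 − 1)/2.
Hence E[X] = Σ_{i=1}^{66} (66 − i)/66 = 65/2 ≈ 32.500.

E[X] = 65/2 = 32.500.


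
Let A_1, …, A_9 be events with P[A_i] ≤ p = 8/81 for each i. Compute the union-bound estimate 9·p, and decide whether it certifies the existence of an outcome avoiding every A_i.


Union bound: P[∪_{i=1}^{9} A_i] ≤ Σ_i P[A_i] ≤ 9·p = 9·(8/81) = 8/9.
Numerically: 8/9 ≈ 0.88889.
Is 8/9 < 1? YES.
Since P[∪ A_i] ≤ 8/9 < 1, the complement has P[∩ A_i^c] ≥ 1 − 8/9 = 1/9 > 0, so some outcome avoids every A_i.

9·p = 8/9 ≈ 0.88889; existence CERTIFIED by the union bound.


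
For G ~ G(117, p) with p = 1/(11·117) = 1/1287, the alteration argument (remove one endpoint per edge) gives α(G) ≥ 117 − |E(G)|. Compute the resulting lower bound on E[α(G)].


E[|E(G)|] = C(117, 2)·p = 6786 · (1/1287) = 58/11.
E[α(G)] ≥ n − E[|E(G)|] = 117 − 58/11 = 1229/11.
Numerically: ≈ 111.7273.
(This is only a lower bound; the true E[α(G)] may be larger.)

E[α(G)] ≥ 1229/11 ≈ 111.7273.


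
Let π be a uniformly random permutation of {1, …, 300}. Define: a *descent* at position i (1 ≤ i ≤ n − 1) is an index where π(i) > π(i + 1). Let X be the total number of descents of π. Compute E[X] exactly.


Write X = Σ X_I over i = 1, …, 299, with X_I the indicator of one descent.
There are 299 indicators.
For each fixed i, the pair (π(i), π(i+1)) is a uniformly random ordered pair of distinct values from {1, …, 300}; by symmetry P[π(i) > π(i+1)] = 1/2.
By linearity: E[X] = 299 · (1/2) = (300 − 1) · (1/2) = 299/2 ≈ 149.500.

E[X] = 299/2 = 149.500.


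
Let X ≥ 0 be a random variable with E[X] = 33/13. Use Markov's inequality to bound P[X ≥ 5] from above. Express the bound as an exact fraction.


μ = E[X] = 33/13, a = 5.
Markov: P[X ≥ 5] ≤ μ/a = (33/13)/5 = 33/65.
Numerically: ≈ 0.508.
(Since a = 5 > μ = 2.538, the bound 33/65 is < 1 and informative.)

P[X ≥ 5] ≤ 33/65 ≈ 0.508.


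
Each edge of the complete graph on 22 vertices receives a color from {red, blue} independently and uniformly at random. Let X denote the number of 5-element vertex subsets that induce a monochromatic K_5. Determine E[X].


Let X = Σ_S X_S over the C(22, 5) = 26334 subsets S of size 5, where X_S = 1 if the K_5 on S is monochromatic.
For a fixed S, the K_5 on S has C(5, 2) = 10 edges. P[all 10 edges red] = (1/2)^10, and likewise for blue, so P[monochromatic] = 2·(1/2)^10 = 2^{1 − 10} = 1/512.
By linearity: E[X] = C(22, 5) · 2^{1 − 10} = 26334 · 1/512 = 13167/256.
Numerically: E[X] ≈ 51.43359.

E[X] = C(22,5)·2^(1−C(5,2)) = 13167/256 ≈ 51.43359.


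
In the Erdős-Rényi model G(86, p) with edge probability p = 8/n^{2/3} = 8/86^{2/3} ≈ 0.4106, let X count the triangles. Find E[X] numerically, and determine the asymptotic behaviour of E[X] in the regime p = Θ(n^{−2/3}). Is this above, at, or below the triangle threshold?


Number of potential triangles: C(86, 3) = 102340.
Each occurs with probability p³ ≈ (0.4106)³ ≈ 6.922661e-02.
By linearity: E[X] = C(86, 3)·p³ ≈ 102340 · 6.922661e-02 ≈ 7084.6512.
Since α = 2/3 < 1, p = c/n^{2/3} ≫ 1/n is above the triangle threshold p ~ 1/n. Asymptotically E[X] ~ (c³/6)·n^{3(1−α)} = (8³/6)·n^{1} → ∞; triangles are abundant w.h.p.

E[X] ≈ 7084.6512; in regime p = Θ(1/n^{2/3}) E[X] diverges (above the triangle threshold p ~ 1/n).


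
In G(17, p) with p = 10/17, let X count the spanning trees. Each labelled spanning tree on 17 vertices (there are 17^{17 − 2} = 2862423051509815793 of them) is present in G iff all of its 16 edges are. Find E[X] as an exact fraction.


K_17 has 17^{17 − 2} = 2862423051509815793 labelled spanning trees.
For each such spanning tree H, let X_H = 1 if all 16 edges of H are present in G. Then P[X_H = 1] = p^{16} = (10/17)^{16} = 10000000000000000/48661191875666868481.
By linearity of expectation: E[X] = Σ_H E[X_H] = 2862423051509815793 · p^{16} = 2862423051509815793 · 10000000000000000/48661191875666868481 = 10000000000000000/17.
Numerically: E[X] ≈ 5.8824e+14.

E[X] = 2862423051509815793 · (10/17)^{16} = 10000000000000000/17 ≈ 5.8824e+14.


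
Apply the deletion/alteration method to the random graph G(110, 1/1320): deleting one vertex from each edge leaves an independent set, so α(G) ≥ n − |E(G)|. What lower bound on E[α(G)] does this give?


E[|E(G)|] = C(110, 2)·p = 5995 · (1/1320) = 109/24.
E[α(G)] ≥ n − E[|E(G)|] = 110 − 109/24 = 2531/24.
Numerically: ≈ 105.458333.
(This is only a lower bound; the true E[α(G)] may be larger.)

E[α(G)] ≥ 2531/24 ≈ 105.458333.


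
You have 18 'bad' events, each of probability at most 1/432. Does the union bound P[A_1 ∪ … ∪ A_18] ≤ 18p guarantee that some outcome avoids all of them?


Union bound: P[∪_{i=1}^{18} A_i] ≤ Σ_i P[A_i] ≤ 18·p = 18·(1/432) = 1/24.
Numerically: 1/24 ≈ 0.04167.
Is 1/24 < 1? YES.
Since P[∪ A_i] ≤ 1/24 < 1, the complement has P[∩ A_i^c] ≥ 1 − 1/24 = 23/24 > 0, so some outcome avoids every A_i.

18·p = 1/24 ≈ 0.04167; existence CERTIFIED by the union bound.


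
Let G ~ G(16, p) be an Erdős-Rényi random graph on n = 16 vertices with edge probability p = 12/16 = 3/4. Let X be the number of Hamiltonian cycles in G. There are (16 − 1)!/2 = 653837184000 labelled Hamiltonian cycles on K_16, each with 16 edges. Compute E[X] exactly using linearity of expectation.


K_16 has (16 − 1)!/2 = 653837184000 labelled Hamiltonian cycles.
For each such Hamiltonian cycle H, let X_H = 1 if all 16 edges of H are present in G. Then P[X_H = 1] = p^{16} = (3/4)^{16} = 43046721/4294967296.
By linearity: E[X] = Σ_H E[X_H] = 653837184000 · p^{16} = 653837184000 · 43046721/4294967296 = 27485885585032875/4194304.
Numerically: E[X] ≈ 6.55e+09.

E[X] = 653837184000 · (3/4)^{16} = 27485885585032875/4194304 ≈ 6.55e+09.


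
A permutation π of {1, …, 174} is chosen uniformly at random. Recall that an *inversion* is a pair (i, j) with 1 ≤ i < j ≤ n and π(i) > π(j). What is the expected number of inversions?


Write X = Σ X_I over the C(174, 2) = 15051 pairs i < j, with X_I the indicator of one inversion.
There are 15051 indicators.
For each fixed pair i < j, the values π(i) and π(j) are two distinct elements of {1, …, 174} in uniformly random order; by symmetry P[π(i) > π(j)] = 1/2.
By linearity: E[X] = 15051 · (1/2) = C(174, 2) · (1/2) = 15051/2 = 15051/2 ≈ 7525.500000.

E[X] = 15051/2 = 7525.500000.


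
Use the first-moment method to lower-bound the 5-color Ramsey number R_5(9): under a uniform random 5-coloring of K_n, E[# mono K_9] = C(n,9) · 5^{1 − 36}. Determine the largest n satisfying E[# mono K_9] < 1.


We need C(n, 9) · 5^{1 − 36} < 1, i.e. C(n, 9) < 5^{36 − 1} = 2910383045673370361328125.
Check values of n near the boundary:
  n = 2169: C(2169, 9) = 2879753360044504243499683; 2879753360044504243499683 < 2910383045673370361328125? YES
  n = 2170: C(2170, 9) = 2891746779868845075610510; 2891746779868845075610510 < 2910383045673370361328125? YES
  n = 2171: C(2171, 9) = 2903784578674959601827205; 2903784578674959601827205 < 2910383045673370361328125? YES
  n = 2172: C(2172, 9) = 2915866900084148060642020; 2915866900084148060642020 < 2910383045673370361328125? NO
  n = 2173: C(2173, 9) = 2927993888115921319674265; 2927993888115921319674265 < 2910383045673370361328125? NO
  n = 2174: C(2174, 9) = 2940165687188920530702934; 2940165687188920530702934 < 2910383045673370361328125? NO
The largest n with C(n, 9) < 2910383045673370361328125 is n = 2171 (where E[X] = 580756915734991920365441/582076609134674072265625 ≈ 0.99773). Hence R_5(9) > 2171, i.e. R_5(9) ≥ 2172.

Largest n = 2171; hence R_5(9) > 2171.


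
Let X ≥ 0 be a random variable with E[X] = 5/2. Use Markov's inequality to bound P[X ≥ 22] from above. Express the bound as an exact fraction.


μ = E[X] = 5/2, a = 22.
Markov: P[X ≥ 22] ≤ μ/a = (5/2)/22 = 5/44.
Numerically: ≈ 0.1136.
(Since a = 22 > μ = 2.5000, the bound 5/44 is < 1 and informative.)

P[X ≥ 22] ≤ 5/44 ≈ 0.1136.


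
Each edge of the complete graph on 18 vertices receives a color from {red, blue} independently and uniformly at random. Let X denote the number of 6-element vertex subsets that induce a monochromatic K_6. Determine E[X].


Let X = Σ_S X_S over the C(18, 6) = 18564 subsets S of size 6, where X_S = 1 if the K_6 on S is monochromatic.
For a fixed S, the K_6 on S has C(6, 2) = 15 edges. P[all 15 edges red] = (1/2)^15, and likewise for blue, so P[monochromatic] = 2·(1/2)^15 = 2^{1 − 15} = 1/16384.
By linearity: E[X] = C(18, 6) · 2^{1 − 15} = 18564 · 1/16384 = 4641/4096.
Numerically: E[X] ≈ 1.133.

E[X] = C(18,6)·2^(1−C(6,2)) = 4641/4096 ≈ 1.133.


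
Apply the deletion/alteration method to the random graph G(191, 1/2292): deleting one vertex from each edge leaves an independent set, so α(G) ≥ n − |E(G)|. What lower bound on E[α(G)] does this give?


E[|E(G)|] = C(191, 2)·p = 18145 · (1/2292) = 95/12.
E[α(G)] ≥ n − E[|E(G)|] = 191 − 95/12 = 2197/12.
Numerically: ≈ 183.08333.
(This is only a lower bound; the true E[α(G)] may be larger.)

E[α(G)] ≥ 2197/12 ≈ 183.08333.


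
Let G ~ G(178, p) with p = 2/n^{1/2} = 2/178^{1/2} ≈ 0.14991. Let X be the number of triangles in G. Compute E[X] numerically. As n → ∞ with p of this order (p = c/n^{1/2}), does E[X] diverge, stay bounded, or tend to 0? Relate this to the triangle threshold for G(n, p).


Number of potential triangles: C(178, 3) = 924176.
Each occurs with probability p³ ≈ (0.14991)³ ≈ 3.3686817e-03.
By linearity: E[X] = C(178, 3)·p³ ≈ 924176 · 3.3686817e-03 ≈ 3113.25482.
Since α = 1/2 < 1, p = c/n^{1/2} ≫ 1/n is above the triangle threshold p ~ 1/n. Asymptotically E[X] ~ (c³/6)·n^{3(1−α)} = (2³/6)·n^{1.5} → ∞; triangles are abundant w.h.p.

E[X] ≈ 3113.25482; in regime p = Θ(1/n^{1/2}) E[X] diverges (above the triangle threshold p ~ 1/n).


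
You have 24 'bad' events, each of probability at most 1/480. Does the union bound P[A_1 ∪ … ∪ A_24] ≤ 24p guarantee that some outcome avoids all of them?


Union bound: P[∪_{i=1}^{24} A_i] ≤ Σ_i P[A_i] ≤ 24·p = 24·(1/480) = 1/20.
Numerically: 1/20 ≈ 0.0500.
Is 1/20 < 1? YES.
Since P[∪ A_i] ≤ 1/20 < 1, the complement has P[∩ A_i^c] ≥ 1 − 1/20 = 19/20 > 0, so some outcome avoids every A_i.

24·p = 1/20 ≈ 0.0500; existence CERTIFIED by the union bound.


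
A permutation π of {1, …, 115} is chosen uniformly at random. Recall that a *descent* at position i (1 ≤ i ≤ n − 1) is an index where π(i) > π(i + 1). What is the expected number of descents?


Write X = Σ X_I over i = 1, …, 114, with X_I the indicator of one descent.
There are 114 indicators.
For each fixed i, the pair (π(i), π(i+1)) is a uniformly random ordered pair of distinct values from {1, …, 115}; by symmetry P[π(i) > π(i+1)] = 1/2.
By linearity: E[X] = 114 · (1/2) = (115 − 1) · (1/2) = 57 ≈ 57.00000.

E[X] = 57 = 57.00000.


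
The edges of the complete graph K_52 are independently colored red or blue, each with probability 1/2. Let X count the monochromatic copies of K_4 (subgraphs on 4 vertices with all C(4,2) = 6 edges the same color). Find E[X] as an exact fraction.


Let X = Σ_S X_S over the C(52, 4) = 270725 subsets S of size 4, where X_S = 1 if the K_4 on S is monochromatic.
For a fixed S, the K_4 on S has C(4, 2) = 6 edges. P[all 6 edges red] = (1/2)^6, and likewise for blue, so P[monochromatic] = 2·(1/2)^6 = 2^{1 − 6} = 1/32.
By linearity: E[X] = C(52, 4) · 2^{1 − 6} = 270725 · 1/32 = 270725/32.
Numerically: E[X] ≈ 8460.15625.

E[X] = C(52,4)·2^(1−C(4,2)) = 270725/32 ≈ 8460.15625.


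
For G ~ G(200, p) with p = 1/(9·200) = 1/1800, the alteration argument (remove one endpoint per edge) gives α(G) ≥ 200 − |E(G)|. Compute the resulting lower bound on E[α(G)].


E[|E(G)|] = C(200, 2)·p = 19900 · (1/1800) = 199/18.
E[α(G)] ≥ n − E[|E(G)|] = 200 − 199/18 = 3401/18.
Numerically: ≈ 188.944444.
(This is only a lower bound; the true E[α(G)] may be larger.)

E[α(G)] ≥ 3401/18 ≈ 188.944444.


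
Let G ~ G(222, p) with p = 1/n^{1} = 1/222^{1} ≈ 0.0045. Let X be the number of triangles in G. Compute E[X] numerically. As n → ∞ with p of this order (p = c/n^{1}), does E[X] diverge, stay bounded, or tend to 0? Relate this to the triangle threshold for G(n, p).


Number of potential triangles: C(222, 3) = 1798940.
Each occurs with probability p³ ≈ (0.0045)³ ≈ 9.13989e-08.
By linearity: E[X] = C(222, 3)·p³ ≈ 1798940 · 9.13989e-08 ≈ 0.164.
Here α = 1, so p = 1/n is exactly at the triangle threshold p ~ 1/n. Asymptotically E[X] → c³/6 = 1³/6 = 1/6 ≈ 0.167, a bounded constant. In this regime the triangle count is asymptotically Poisson(c³/6).

E[X] ≈ 0.164; in regime p = Θ(1/n^{1}) E[X] stays bounded (at the triangle threshold p ~ 1/n).


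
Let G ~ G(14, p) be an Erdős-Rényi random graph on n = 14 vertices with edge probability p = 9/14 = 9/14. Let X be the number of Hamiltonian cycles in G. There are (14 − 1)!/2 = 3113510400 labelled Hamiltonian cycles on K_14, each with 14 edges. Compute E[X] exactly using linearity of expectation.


K_14 has (14 − 1)!/2 = 3113510400 labelled Hamiltonian cycles.
For each such Hamiltonian cycle H, let X_H = 1 if all 14 edges of H are present in G. Then P[X_H = 1] = p^{14} = (9/14)^{14} = 22876792454961/11112006825558016.
By linearity of expectation: E[X] = Σ_H E[X_H] = 3113510400 · p^{14} = 3113510400 · 22876792454961/11112006825558016 = 19873641525435994725/3100448333024.
Numerically: E[X] ≈ 6.41e+06.

E[X] = 3113510400 · (9/14)^{14} = 19873641525435994725/3100448333024 ≈ 6.41e+06.


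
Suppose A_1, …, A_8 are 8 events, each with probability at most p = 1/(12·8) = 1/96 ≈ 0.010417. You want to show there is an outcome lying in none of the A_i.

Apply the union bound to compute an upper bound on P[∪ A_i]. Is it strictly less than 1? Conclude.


Union bound: P[∪_{i=1}^{8} A_i] ≤ Σ_i P[A_i] ≤ 8·p = 8·(1/96) = 1/12.
Numerically: 1/12 ≈ 0.083333.
Is 1/12 < 1? YES.
Since P[∪ A_i] ≤ 1/12 < 1, the complement has P[∩ A_i^c] ≥ 1 − 1/12 = 11/12 > 0, so some outcome avoids every A_i.

8·p = 1/12 ≈ 0.083333; existence CERTIFIED by the union bound.


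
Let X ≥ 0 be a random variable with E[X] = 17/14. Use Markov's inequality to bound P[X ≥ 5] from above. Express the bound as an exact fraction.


μ = E[X] = 17/14, a = 5.
Markov: P[X ≥ 5] ≤ μ/a = (17/14)/5 = 17/70.
Numerically: ≈ 0.243.
(Since a = 5 > μ = 1.214, the bound 17/70 is < 1 and informative.)

P[X ≥ 5] ≤ 17/70 ≈ 0.243.


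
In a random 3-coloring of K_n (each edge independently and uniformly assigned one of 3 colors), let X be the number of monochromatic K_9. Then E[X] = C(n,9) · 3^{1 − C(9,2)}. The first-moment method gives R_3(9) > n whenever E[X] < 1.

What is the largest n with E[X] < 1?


We need C(n, 9) · 3^{1 − 36} < 1, i.e. C(n, 9) < 3^{36 − 1} = 50031545098999707.
Check values of n near the boundary:
  n = 297: C(297, 9) = 43842345008337645; 43842345008337645 < 50031545098999707? YES
  n = 298: C(298, 9) = 45207677551849890; 45207677551849890 < 50031545098999707? YES
  n = 299: C(299, 9) = 46610674441390059; 46610674441390059 < 50031545098999707? YES
  n = 300: C(300, 9) = 48052241692154700; 48052241692154700 < 50031545098999707? YES
  n = 301: C(301, 9) = 49533303936090975; 49533303936090975 < 50031545098999707? YES
  n = 302: C(302, 9) = 51054804739588650; 51054804739588650 < 50031545098999707? NO
  n = 303: C(303, 9) = 52617706925494425; 52617706925494425 < 50031545098999707? NO
  n = 304: C(304, 9) = 54222992899492560; 54222992899492560 < 50031545098999707? NO
The largest n with C(n, 9) < 50031545098999707 is n = 301 (where E[X] = 16511101312030325/16677181699666569 ≈ 0.9900). Hence R_3(9) > 301, i.e. R_3(9) ≥ 302.

Largest n = 301; hence R_3(9) > 301.


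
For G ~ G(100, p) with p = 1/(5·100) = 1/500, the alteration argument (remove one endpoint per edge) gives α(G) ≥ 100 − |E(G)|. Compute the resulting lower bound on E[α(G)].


E[|E(G)|] = C(100, 2)·p = 4950 · (1/500) = 99/10.
E[α(G)] ≥ n − E[|E(G)|] = 100 − 99/10 = 901/10.
Numerically: ≈ 90.100000.
(This is only a lower bound; the true E[α(G)] may be larger.)

E[α(G)] ≥ 901/10 ≈ 90.100000.


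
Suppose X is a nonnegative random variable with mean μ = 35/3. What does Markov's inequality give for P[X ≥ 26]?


μ = E[X] = 35/3, a = 26.
Markov: P[X ≥ 26] ≤ μ/a = (35/3)/26 = 35/78.
Numerically: ≈ 0.449.
(Since a = 26 > μ = 11.667, the bound 35/78 is < 1 and informative.)

P[X ≥ 26] ≤ 35/78 ≈ 0.449.


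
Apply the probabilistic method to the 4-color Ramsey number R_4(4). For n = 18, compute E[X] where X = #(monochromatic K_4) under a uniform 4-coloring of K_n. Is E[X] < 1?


E[X] = C(18, 4) · 4^{1 − 6} = 3060 · 4^{−5} = 3060/1024.
As a reduced fraction: E[X] = 765/256 ≈ 2.988.
Is E[X] < 1? NO.
Since E[X] ≥ 1, the first-moment bound is inconclusive at n = 18; it does NOT by itself certify R_4(4) > 18.

E[X] = 765/256 ≈ 2.988; E[X] ≥ 1; first-moment method inconclusive here.


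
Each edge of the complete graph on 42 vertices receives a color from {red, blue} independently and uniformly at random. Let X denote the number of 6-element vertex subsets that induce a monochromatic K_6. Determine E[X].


Let X = Σ_S X_S over the C(42, 6) = 5245786 subsets S of size 6, where X_S = 1 if the K_6 on S is monochromatic.
For a fixed S, the K_6 on S has C(6, 2) = 15 edges. P[all 15 edges red] = (1/2)^15, and likewise for blue, so P[monochromatic] = 2·(1/2)^15 = 2^{1 − 15} = 1/16384.
By linearity of expectation: E[X] = C(42, 6) · 2^{1 − 15} = 5245786 · 1/16384 = 2622893/8192.
Numerically: E[X] ≈ 320.17737.

E[X] = C(42,6)·2^(1−C(6,2)) = 2622893/8192 ≈ 320.17737.


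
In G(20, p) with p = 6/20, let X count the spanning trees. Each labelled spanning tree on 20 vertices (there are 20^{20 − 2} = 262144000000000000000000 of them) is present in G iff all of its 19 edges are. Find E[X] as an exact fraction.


K_20 has 20^{20 − 2} = 262144000000000000000000 labelled spanning trees.
For each such spanning tree H, let X_H = 1 if all 19 edges of H are present in G. Then P[X_H = 1] = p^{19} = (3/10)^{19} = 1162261467/10000000000000000000.
By linearity of expectation: E[X] = Σ_H E[X_H] = 262144000000000000000000 · p^{19} = 262144000000000000000000 · 1162261467/10000000000000000000 = 152339935002624/5.
Numerically: E[X] ≈ 3.05e+13.

E[X] = 262144000000000000000000 · (3/10)^{19} = 152339935002624/5 ≈ 3.05e+13.


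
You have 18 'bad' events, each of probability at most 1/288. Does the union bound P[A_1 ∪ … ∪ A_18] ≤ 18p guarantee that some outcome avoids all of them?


Union bound: P[∪_{i=1}^{18} A_i] ≤ Σ_i P[A_i] ≤ 18·p = 18·(1/288) = 1/16.
Numerically: 1/16 ≈ 0.0625000.
Is 1/16 < 1? YES.
Since P[∪ A_i] ≤ 1/16 < 1, the complement has P[∩ A_i^c] ≥ 1 − 1/16 = 15/16 > 0, so some outcome avoids every A_i.

18·p = 1/16 ≈ 0.0625000; existence CERTIFIED by the union bound.


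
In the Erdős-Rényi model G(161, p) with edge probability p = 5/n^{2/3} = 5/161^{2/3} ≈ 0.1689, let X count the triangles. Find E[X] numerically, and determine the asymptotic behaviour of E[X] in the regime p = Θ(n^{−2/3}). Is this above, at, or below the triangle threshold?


Number of potential triangles: C(161, 3) = 682640.
Each occurs with probability p³ ≈ (0.1689)³ ≈ 4.822345e-03.
By linearity: E[X] = C(161, 3)·p³ ≈ 682640 · 4.822345e-03 ≈ 3291.9255.
Since α = 2/3 < 1, p = c/n^{2/3} ≫ 1/n is above the triangle threshold p ~ 1/n. Asymptotically E[X] ~ (c³/6)·n^{3(1−α)} = (5³/6)·n^{1} → ∞; triangles are abundant w.h.p.

E[X] ≈ 3291.9255; in regime p = Θ(1/n^{2/3}) E[X] diverges (above the triangle threshold p ~ 1/n).


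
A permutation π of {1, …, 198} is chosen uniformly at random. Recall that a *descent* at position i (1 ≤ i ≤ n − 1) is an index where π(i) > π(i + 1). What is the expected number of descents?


Write X = Σ X_I over i = 1, …, 197, with X_I the indicator of one descent.
There are 197 indicators.
For each fixed i, the pair (π(i), π(i+1)) is a uniformly random ordered pair of distinct values from {1, …, 198}; by symmetry P[π(i) > π(i+1)] = 1/2.
By linearity: E[X] = 197 · (1/2) = (198 − 1) · (1/2) = 197/2 ≈ 98.500.

E[X] = 197/2 = 98.500.


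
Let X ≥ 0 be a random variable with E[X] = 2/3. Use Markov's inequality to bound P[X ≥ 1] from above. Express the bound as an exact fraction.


μ = E[X] = 2/3, a = 1.
Markov: P[X ≥ 1] ≤ μ/a = (2/3)/1 = 2/3.
Numerically: ≈ 0.66667.
(Since a = 1 > μ = 0.66667, the bound 2/3 is < 1 and informative.)

P[X ≥ 1] ≤ 2/3 ≈ 0.66667.


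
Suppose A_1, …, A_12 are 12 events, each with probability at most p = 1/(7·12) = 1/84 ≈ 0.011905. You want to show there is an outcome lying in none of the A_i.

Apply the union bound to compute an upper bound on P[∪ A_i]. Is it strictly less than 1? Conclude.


Union bound: P[∪_{i=1}^{12} A_i] ≤ Σ_i P[A_i] ≤ 12·p = 12·(1/84) = 1/7.
Numerically: 1/7 ≈ 0.142857.
Is 1/7 < 1? YES.
Since P[∪ A_i] ≤ 1/7 < 1, the complement has P[∩ A_i^c] ≥ 1 − 1/7 = 6/7 > 0, so some outcome avoids every A_i.

12·p = 1/7 ≈ 0.142857; existence CERTIFIED by the union bound.


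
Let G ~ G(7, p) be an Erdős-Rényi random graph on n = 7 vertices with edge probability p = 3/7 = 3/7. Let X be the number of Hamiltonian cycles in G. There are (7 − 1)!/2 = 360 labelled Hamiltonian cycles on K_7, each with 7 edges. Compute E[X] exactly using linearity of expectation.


K_7 has (7 − 1)!/2 = 360 labelled Hamiltonian cycles.
For each such Hamiltonian cycle H, let X_H = 1 if all 7 edges of H are present in G. Then P[X_H = 1] = p^{7} = (3/7)^{7} = 2187/823543.
By linearity of expectation: E[X] = Σ_H E[X_H] = 360 · p^{7} = 360 · 2187/823543 = 787320/823543.
Numerically: E[X] ≈ 0.956016.

E[X] = 360 · (3/7)^{7} = 787320/823543 ≈ 0.956016.


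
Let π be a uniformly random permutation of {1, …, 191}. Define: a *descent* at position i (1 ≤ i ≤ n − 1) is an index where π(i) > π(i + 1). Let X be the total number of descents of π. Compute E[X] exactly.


Write X = Σ X_I over i = 1, …, 190, with X_I the indicator of one descent.
There are 190 indicators.
For each fixed i, the pair (π(i), π(i+1)) is a uniformly random ordered pair of distinct values from {1, …, 191}; by symmetry P[π(i) > π(i+1)] = 1/2.
By linearity: E[X] = 190 · (1/2) = (191 − 1) · (1/2) = 95 ≈ 95.000000.

E[X] = 95 = 95.000000.


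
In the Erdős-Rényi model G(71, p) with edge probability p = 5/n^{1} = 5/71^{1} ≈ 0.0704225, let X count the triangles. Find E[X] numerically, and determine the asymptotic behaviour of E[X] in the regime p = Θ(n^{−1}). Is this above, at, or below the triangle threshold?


Number of potential triangles: C(71, 3) = 57155.
Each occurs with probability p³ ≈ (0.0704225)³ ≈ 3.49248836e-04.
By linearity: E[X] = C(71, 3)·p³ ≈ 57155 · 3.49248836e-04 ≈ 19.961317.
Here α = 1, so p = 5/n is exactly at the triangle threshold p ~ 1/n. Asymptotically E[X] → c³/6 = 5³/6 = 125/6 ≈ 20.833333, a bounded constant. In this regime the triangle count is asymptotically Poisson(c³/6).

E[X] ≈ 19.961317; in regime p = Θ(1/n^{1}) E[X] stays bounded (at the triangle threshold p ~ 1/n).


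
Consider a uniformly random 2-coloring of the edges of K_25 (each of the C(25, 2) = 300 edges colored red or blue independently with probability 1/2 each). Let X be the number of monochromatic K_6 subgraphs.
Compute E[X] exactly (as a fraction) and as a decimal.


Let X = Σ_S X_S over the C(25, 6) = 177100 subsets S of size 6, where X_S = 1 if the K_6 on S is monochromatic.
For a fixed S, the K_6 on S has C(6, 2) = 15 edges. P[all 15 edges red] = (1/2)^15, and likewise for blue, so P[monochromatic] = 2·(1/2)^15 = 2^{1 − 15} = 1/16384.
By linearity of expectation: E[X] = C(25, 6) · 2^{1 − 15} = 177100 · 1/16384 = 44275/4096.
Numerically: E[X] ≈ 10.8093.

E[X] = C(25,6)·2^(1−C(6,2)) = 44275/4096 ≈ 10.8093.


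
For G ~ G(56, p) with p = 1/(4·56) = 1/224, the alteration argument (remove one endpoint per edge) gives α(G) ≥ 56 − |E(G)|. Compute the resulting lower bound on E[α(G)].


E[|E(G)|] = C(56, 2)·p = 1540 · (1/224) = 55/8.
E[α(G)] ≥ n − E[|E(G)|] = 56 − 55/8 = 393/8.
Numerically: ≈ 49.125000.
(This is only a lower bound; the true E[α(G)] may be larger.)

E[α(G)] ≥ 393/8 ≈ 49.125000.


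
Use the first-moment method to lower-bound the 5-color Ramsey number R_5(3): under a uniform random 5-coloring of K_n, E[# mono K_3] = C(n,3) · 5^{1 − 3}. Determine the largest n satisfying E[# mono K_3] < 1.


We need C(n, 3) · 5^{1 − 3} < 1, i.e. C(n, 3) < 5^{3 − 1} = 25.
Check values of n near the boundary:
  n = 4: C(4, 3) = 4; 4 < 25? YES
  n = 5: C(5, 3) = 10; 10 < 25? YES
  n = 6: C(6, 3) = 20; 20 < 25? YES
  n = 7: C(7, 3) = 35; 35 < 25? NO
  n = 8: C(8, 3) = 56; 56 < 25? NO
  n = 9: C(9, 3) = 84; 84 < 25? NO
The largest n with C(n, 3) < 25 is n = 6 (where E[X] = 4/5 ≈ 0.80000). Hence R_5(3) > 6, i.e. R_5(3) ≥ 7.

Largest n = 6; hence R_5(3) > 6.


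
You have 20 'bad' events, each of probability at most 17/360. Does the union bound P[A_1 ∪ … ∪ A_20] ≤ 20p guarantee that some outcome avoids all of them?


Union bound: P[∪_{i=1}^{20} A_i] ≤ Σ_i P[A_i] ≤ 20·p = 20·(17/360) = 17/18.
Numerically: 17/18 ≈ 0.9444444.
Is 17/18 < 1? YES.
Since P[∪ A_i] ≤ 17/18 < 1, the complement has P[∩ A_i^c] ≥ 1 − 17/18 = 1/18 > 0, so some outcome avoids every A_i.

20·p = 17/18 ≈ 0.9444444; existence CERTIFIED by the union bound.


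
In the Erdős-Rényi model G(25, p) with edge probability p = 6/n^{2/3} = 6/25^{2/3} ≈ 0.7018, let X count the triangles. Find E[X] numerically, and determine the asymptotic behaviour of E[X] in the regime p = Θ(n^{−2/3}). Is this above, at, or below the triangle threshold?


Number of potential triangles: C(25, 3) = 2300.
Each occurs with probability p³ ≈ (0.7018)³ ≈ 3.456000e-01.
By linearity: E[X] = C(25, 3)·p³ ≈ 2300 · 3.456000e-01 ≈ 794.8800.
Since α = 2/3 < 1, p = c/n^{2/3} ≫ 1/n is above the triangle threshold p ~ 1/n. Asymptotically E[X] ~ (c³/6)·n^{3(1−α)} = (6³/6)·n^{1} → ∞; triangles are abundant w.h.p.

E[X] ≈ 794.8800; in regime p = Θ(1/n^{2/3}) E[X] diverges (above the triangle threshold p ~ 1/n).


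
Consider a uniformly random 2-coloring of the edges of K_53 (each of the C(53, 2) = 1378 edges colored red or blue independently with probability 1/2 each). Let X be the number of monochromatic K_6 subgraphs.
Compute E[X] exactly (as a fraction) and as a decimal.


Let X = Σ_S X_S over the C(53, 6) = 22957480 subsets S of size 6, where X_S = 1 if the K_6 on S is monochromatic.
For a fixed S, the K_6 on S has C(6, 2) = 15 edges. P[all 15 edges red] = (1/2)^15, and likewise for blue, so P[monochromatic] = 2·(1/2)^15 = 2^{1 − 15} = 1/16384.
By linearity: E[X] = C(53, 6) · 2^{1 − 15} = 22957480 · 1/16384 = 2869685/2048.
Numerically: E[X] ≈ 1401.2134.

E[X] = C(53,6)·2^(1−C(6,2)) = 2869685/2048 ≈ 1401.2134.


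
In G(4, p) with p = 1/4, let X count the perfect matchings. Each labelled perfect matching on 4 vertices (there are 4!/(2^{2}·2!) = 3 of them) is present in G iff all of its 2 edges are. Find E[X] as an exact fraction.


K_4 has 4!/(2^{2}·2!) = 3 labelled perfect matchings.
For each such perfect matching H, let X_H = 1 if all 2 edges of H are present in G. Then P[X_H = 1] = p^{2} = (1/4)^{2} = 1/16.
By linearity of expectation: E[X] = Σ_H E[X_H] = 3 · p^{2} = 3 · 1/16 = 3/16.
Numerically: E[X] ≈ 0.1875.

E[X] = 3 · (1/4)^{2} = 3/16 ≈ 0.1875.


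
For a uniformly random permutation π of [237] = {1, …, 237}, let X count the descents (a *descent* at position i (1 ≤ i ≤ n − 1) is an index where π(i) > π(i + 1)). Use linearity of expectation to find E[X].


Write X = Σ X_I over i = 1, …, 236, with X_I the indicator of one descent.
There are 236 indicators.
For each fixed i, the pair (π(i), π(i+1)) is a uniformly random ordered pair of distinct values from {1, …, 237}; by symmetry P[π(i) > π(i+1)] = 1/2.
By linearity: E[X] = 236 · (1/2) = (237 − 1) · (1/2) = 118 ≈ 118.00000.

E[X] = 118 = 118.00000.


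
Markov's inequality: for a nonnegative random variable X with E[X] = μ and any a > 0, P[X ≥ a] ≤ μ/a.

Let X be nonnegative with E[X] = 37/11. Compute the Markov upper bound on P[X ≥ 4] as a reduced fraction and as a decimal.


μ = E[X] = 37/11, a = 4.
Markov: P[X ≥ 4] ≤ μ/a = (37/11)/4 = 37/44.
Numerically: ≈ 0.84091.
(Since a = 4 > μ = 3.36364, the bound 37/44 is < 1 and informative.)

P[X ≥ 4] ≤ 37/44 ≈ 0.84091.


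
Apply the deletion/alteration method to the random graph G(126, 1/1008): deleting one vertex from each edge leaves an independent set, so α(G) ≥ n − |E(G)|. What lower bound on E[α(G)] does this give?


E[|E(G)|] = C(126, 2)·p = 7875 · (1/1008) = 125/16.
E[α(G)] ≥ n − E[|E(G)|] = 126 − 125/16 = 1891/16.
Numerically: ≈ 118.187500.
(This is only a lower bound; the true E[α(G)] may be larger.)

E[α(G)] ≥ 1891/16 ≈ 118.187500.
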